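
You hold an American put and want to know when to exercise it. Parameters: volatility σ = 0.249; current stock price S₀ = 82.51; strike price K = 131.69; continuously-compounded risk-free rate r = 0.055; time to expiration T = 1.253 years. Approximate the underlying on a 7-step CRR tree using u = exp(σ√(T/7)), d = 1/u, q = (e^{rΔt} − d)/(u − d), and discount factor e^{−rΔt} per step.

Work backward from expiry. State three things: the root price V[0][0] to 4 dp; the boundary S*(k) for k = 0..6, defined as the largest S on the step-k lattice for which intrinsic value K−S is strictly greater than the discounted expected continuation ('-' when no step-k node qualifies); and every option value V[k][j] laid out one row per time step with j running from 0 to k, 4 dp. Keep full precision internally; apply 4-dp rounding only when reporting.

price = 49.1800
boundary = 82.5100 91.6766 101.8616 91.6766 101.8616 91.6766 101.8616
tree:
49.1800
57.4301 40.0134
64.8552 49.1800 29.8284
71.5379 57.4301 40.0134 19.8433
77.5525 64.8552 49.1800 29.8284 11.0241
82.9656 71.5379 57.4301 40.0134 18.6909 4.1723
87.8375 77.5525 64.8552 49.1800 29.8284 8.7884 0.0000
92.2222 82.9656 71.5379 57.4301 40.0134 18.5118 0.0000 0.0000

Δt=0.17900  u=1.11110  d=0.90001  q=0.52056  discount=0.99020
step 7 (expiry): payoffs max(K−S,0) = 92.2222 82.9656 71.5379 57.4301 40.0134 18.5118 0.0000 0.0000
step 6: (k=6,j=0): S=43.8525, (K−S)⁺=87.8375, hold=86.5474 ⇒ V=87.8375 exercise | (k=6,j=1): S=54.1375, (K−S)⁺=77.5525, hold=76.2623 ⇒ V=77.5525 exercise | (k=6,j=2): S=66.8348, (K−S)⁺=64.8552, hold=63.5651 ⇒ V=64.8552 exercise | (k=6,j=3): S=82.5100, (K−S)⁺=49.1800, hold=47.8899 ⇒ V=49.1800 exercise | (k=6,j=4): S=101.8616, (K−S)⁺=29.8284, hold=28.5382 ⇒ V=29.8284 exercise | (k=6,j=5): S=125.7519, (K−S)⁺=5.9381, hold=8.7884 ⇒ V=8.7884 continue | (k=6,j=6): S=155.2454, (K−S)⁺=0.0000, hold=0.0000 ⇒ V=0.0000 continue  boundary S*=101.8616
step 5: (k=5,j=0): S=48.7244, (K−S)⁺=82.9656, hold=81.6755 ⇒ V=82.9656 exercise | (k=5,j=1): S=60.1521, (K−S)⁺=71.5379, hold=70.2478 ⇒ V=71.5379 exercise | (k=5,j=2): S=74.2599, (K−S)⁺=57.4301, hold=56.1399 ⇒ V=57.4301 exercise | (k=5,j=3): S=91.6766, (K−S)⁺=40.0134, hold=38.7233 ⇒ V=40.0134 exercise | (k=5,j=4): S=113.1782, (K−S)⁺=18.5118, hold=18.6909 ⇒ V=18.6909 continue | (k=5,j=5): S=139.7226, (K−S)⁺=0.0000, hold=4.1723 ⇒ V=4.1723 continue  boundary S*=91.6766
step 4: (k=4,j=0): S=54.1375, (K−S)⁺=77.5525, hold=76.2623 ⇒ V=77.5525 exercise | (k=4,j=1): S=66.8348, (K−S)⁺=64.8552, hold=63.5651 ⇒ V=64.8552 exercise | (k=4,j=2): S=82.5100, (K−S)⁺=49.1800, hold=47.8899 ⇒ V=49.1800 exercise | (k=4,j=3): S=101.8616, (K−S)⁺=29.8284, hold=28.6306 ⇒ V=29.8284 exercise | (k=4,j=4): S=125.7519, (K−S)⁺=5.9381, hold=11.0241 ⇒ V=11.0241 continue  boundary S*=101.8616
step 3: (k=3,j=0): S=60.1521, (K−S)⁺=71.5379, hold=70.2478 ⇒ V=71.5379 exercise | (k=3,j=1): S=74.2599, (K−S)⁺=57.4301, hold=56.1399 ⇒ V=57.4301 exercise | (k=3,j=2): S=91.6766, (K−S)⁺=40.0134, hold=38.7233 ⇒ V=40.0134 exercise | (k=3,j=3): S=113.1782, (K−S)⁺=18.5118, hold=19.8433 ⇒ V=19.8433 continue  boundary S*=91.6766
step 2: (k=2,j=0): S=66.8348, (K−S)⁺=64.8552, hold=63.5651 ⇒ V=64.8552 exercise | (k=2,j=1): S=82.5100, (K−S)⁺=49.1800, hold=47.8899 ⇒ V=49.1800 exercise | (k=2,j=2): S=101.8616, (K−S)⁺=29.8284, hold=29.2246 ⇒ V=29.8284 exercise  boundary S*=101.8616
step 1: (k=1,j=0): S=74.2599, (K−S)⁺=57.4301, hold=56.1399 ⇒ V=57.4301 exercise | (k=1,j=1): S=91.6766, (K−S)⁺=40.0134, hold=38.7233 ⇒ V=40.0134 exercise  boundary S*=91.6766
step 0: (k=0,j=0): S=82.5100, (K−S)⁺=49.1800, hold=47.8899 ⇒ V=49.1800 exercise  boundary S*=82.5100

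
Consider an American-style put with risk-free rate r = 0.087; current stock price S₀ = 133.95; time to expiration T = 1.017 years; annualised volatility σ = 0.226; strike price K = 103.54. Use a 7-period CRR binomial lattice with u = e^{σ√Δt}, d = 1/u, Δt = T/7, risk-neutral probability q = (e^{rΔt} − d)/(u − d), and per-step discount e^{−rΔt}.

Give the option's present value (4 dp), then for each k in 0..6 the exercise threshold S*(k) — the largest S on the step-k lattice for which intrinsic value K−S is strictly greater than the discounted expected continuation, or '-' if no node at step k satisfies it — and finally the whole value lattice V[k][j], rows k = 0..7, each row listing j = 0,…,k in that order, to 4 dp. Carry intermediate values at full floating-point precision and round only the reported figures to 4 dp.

price = 0.6833
boundary = - - - - - 87.0734 94.9067
tree:
0.6833
1.3599 0.1503
2.6589 0.3379 0.0016
5.0766 0.7598 0.0036 0.0000
9.3748 1.7081 0.0082 0.0000 0.0000
16.4666 3.8402 0.0186 0.0000 0.0000 0.0000
23.6534 8.6333 0.0421 0.0000 0.0000 0.0000 0.0000
30.2470 16.4666 0.0953 0.0000 0.0000 0.0000 0.0000 0.0000

Δt=0.14529  u=1.08996  d=0.91746  q=0.55222  discount=0.98744
step 7 (expiry): payoffs max(K−S,0) = 30.2470 16.4666 0.0953 0.0000 0.0000 0.0000 0.0000 0.0000
step 6: (k=6,j=0): S=79.8866, (K−S)⁺=23.6534, hold=22.3529 ⇒ V=23.6534 exercise | (k=6,j=1): S=94.9067, (K−S)⁺=8.6333, hold=7.3328 ⇒ V=8.6333 exercise | (k=6,j=2): S=112.7509, (K−S)⁺=0.0000, hold=0.0421 ⇒ V=0.0421 continue | (k=6,j=3): S=133.9500, (K−S)⁺=0.0000, hold=0.0000 ⇒ V=0.0000 continue | (k=6,j=4): S=159.1349, (K−S)⁺=0.0000, hold=0.0000 ⇒ V=0.0000 continue | (k=6,j=5): S=189.0551, (K−S)⁺=0.0000, hold=0.0000 ⇒ V=0.0000 continue | (k=6,j=6): S=224.6008, (K−S)⁺=0.0000, hold=0.0000 ⇒ V=0.0000 continue  boundary S*=94.9067
step 5: (k=5,j=0): S=87.0734, (K−S)⁺=16.4666, hold=15.1661 ⇒ V=16.4666 exercise | (k=5,j=1): S=103.4447, (K−S)⁺=0.0953, hold=3.8402 ⇒ V=3.8402 continue | (k=5,j=2): S=122.8942, (K−S)⁺=0.0000, hold=0.0186 ⇒ V=0.0186 continue | (k=5,j=3): S=146.0004, (K−S)⁺=0.0000, hold=0.0000 ⇒ V=0.0000 continue | (k=5,j=4): S=173.4511, (K−S)⁺=0.0000, hold=0.0000 ⇒ V=0.0000 continue | (k=5,j=5): S=206.0629, (K−S)⁺=0.0000, hold=0.0000 ⇒ V=0.0000 continue  boundary S*=87.0734
step 4: (k=4,j=0): S=94.9067, (K−S)⁺=8.6333, hold=9.3748 ⇒ V=9.3748 continue | (k=4,j=1): S=112.7509, (K−S)⁺=0.0000, hold=1.7081 ⇒ V=1.7081 continue | (k=4,j=2): S=133.9500, (K−S)⁺=0.0000, hold=0.0082 ⇒ V=0.0082 continue | (k=4,j=3): S=159.1349, (K−S)⁺=0.0000, hold=0.0000 ⇒ V=0.0000 continue | (k=4,j=4): S=189.0551, (K−S)⁺=0.0000, hold=0.0000 ⇒ V=0.0000 continue  boundary S*=-
step 3: (k=3,j=0): S=103.4447, (K−S)⁺=0.0953, hold=5.0766 ⇒ V=5.0766 continue | (k=3,j=1): S=122.8942, (K−S)⁺=0.0000, hold=0.7598 ⇒ V=0.7598 continue | (k=3,j=2): S=146.0004, (K−S)⁺=0.0000, hold=0.0036 ⇒ V=0.0036 continue | (k=3,j=3): S=173.4511, (K−S)⁺=0.0000, hold=0.0000 ⇒ V=0.0000 continue  boundary S*=-
step 2: (k=2,j=0): S=112.7509, (K−S)⁺=0.0000, hold=2.6589 ⇒ V=2.6589 continue | (k=2,j=1): S=133.9500, (K−S)⁺=0.0000, hold=0.3379 ⇒ V=0.3379 continue | (k=2,j=2): S=159.1349, (K−S)⁺=0.0000, hold=0.0016 ⇒ V=0.0016 continue  boundary S*=-
step 1: (k=1,j=0): S=122.8942, (K−S)⁺=0.0000, hold=1.3599 ⇒ V=1.3599 continue | (k=1,j=1): S=146.0004, (K−S)⁺=0.0000, hold=0.1503 ⇒ V=0.1503 continue  boundary S*=-
step 0: (k=0,j=0): S=133.9500, (K−S)⁺=0.0000, hold=0.6833 ⇒ V=0.6833 continue  boundary S*=-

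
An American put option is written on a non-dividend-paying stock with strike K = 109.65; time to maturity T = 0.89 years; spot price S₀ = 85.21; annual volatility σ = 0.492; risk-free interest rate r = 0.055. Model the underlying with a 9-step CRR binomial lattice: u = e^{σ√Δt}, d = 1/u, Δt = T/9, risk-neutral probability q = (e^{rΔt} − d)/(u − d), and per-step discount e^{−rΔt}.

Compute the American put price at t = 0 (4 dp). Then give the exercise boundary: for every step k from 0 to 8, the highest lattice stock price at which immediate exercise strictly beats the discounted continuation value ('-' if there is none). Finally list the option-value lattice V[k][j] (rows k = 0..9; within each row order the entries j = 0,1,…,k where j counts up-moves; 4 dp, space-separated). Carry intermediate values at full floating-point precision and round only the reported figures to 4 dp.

Δt=0.09889, u=1.16733, d=0.85666, q=0.47895, disc=e^(-rΔt)=0.99458
k=9 terminal: V=max(K-S,0) → 88.4783 80.8004 70.3379 56.0812 36.6542 10.1820 0.0000 0.0000 0.0000 0.0000
k=8: j=0 S=24.7143 intr=84.9357 cont=84.3410 V=84.9357[EX]; j=1 S=33.6770 intr=75.9730 cont=75.3782 V=75.9730[EX]; j=2 S=45.8901 intr=63.7599 cont=63.1651 V=63.7599[EX]; j=3 S=62.5324 intr=47.1176 cont=46.5229 V=47.1176[EX]; j=4 S=85.2100 intr=24.4400 cont=23.8452 V=24.4400[EX]; j=5 S=116.1118 intr=0.0000 cont=5.2765 V=5.2765[hold]; j=6 S=158.2202 intr=0.0000 cont=0.0000 V=0.0000[hold]; j=7 S=215.5995 intr=0.0000 cont=0.0000 V=0.0000[hold]; j=8 S=293.7876 intr=0.0000 cont=0.0000 V=0.0000[hold]  S*(8)=85.2100
k=7: j=0 S=28.8496 intr=80.8004 cont=80.2056 V=80.8004[EX]; j=1 S=39.3121 intr=70.3379 cont=69.7431 V=70.3379[EX]; j=2 S=53.5688 intr=56.0812 cont=55.4864 V=56.0812[EX]; j=3 S=72.9958 intr=36.6542 cont=36.0595 V=36.6542[EX]; j=4 S=99.4680 intr=10.1820 cont=15.1788 V=15.1788[hold]; j=5 S=135.5405 intr=0.0000 cont=2.7344 V=2.7344[hold]; j=6 S=184.6949 intr=0.0000 cont=0.0000 V=0.0000[hold]; j=7 S=251.6753 intr=0.0000 cont=0.0000 V=0.0000[hold]  S*(7)=72.9958
k=6: j=0 S=33.6770 intr=75.9730 cont=75.3782 V=75.9730[EX]; j=1 S=45.8901 intr=63.7599 cont=63.1651 V=63.7599[EX]; j=2 S=62.5324 intr=47.1176 cont=46.5229 V=47.1176[EX]; j=3 S=85.2100 intr=24.4400 cont=26.2255 V=26.2255[hold]; j=4 S=116.1118 intr=0.0000 cont=9.1685 V=9.1685[hold]; j=5 S=158.2202 intr=0.0000 cont=1.4170 V=1.4170[hold]; j=6 S=215.5995 intr=0.0000 cont=0.0000 V=0.0000[hold]  S*(6)=62.5324
k=5: j=0 S=39.3121 intr=70.3379 cont=69.7431 V=70.3379[EX]; j=1 S=53.5688 intr=56.0812 cont=55.4864 V=56.0812[EX]; j=2 S=72.9958 intr=36.6542 cont=36.9100 V=36.9100[hold]; j=3 S=99.4680 intr=10.1820 cont=17.9581 V=17.9581[hold]; j=4 S=135.5405 intr=0.0000 cont=5.4263 V=5.4263[hold]; j=5 S=184.6949 intr=0.0000 cont=0.7343 V=0.7343[hold]  S*(5)=53.5688
k=4: j=0 S=45.8901 intr=63.7599 cont=63.1651 V=63.7599[EX]; j=1 S=62.5324 intr=47.1176 cont=46.6447 V=47.1176[EX]; j=2 S=85.2100 intr=24.4400 cont=27.6820 V=27.6820[hold]; j=3 S=116.1118 intr=0.0000 cont=11.8911 V=11.8911[hold]; j=4 S=158.2202 intr=0.0000 cont=3.1619 V=3.1619[hold]  S*(4)=62.5324
k=3: j=0 S=53.5688 intr=56.0812 cont=55.4864 V=56.0812[EX]; j=1 S=72.9958 intr=36.6542 cont=37.6038 V=37.6038[hold]; j=2 S=99.4680 intr=10.1820 cont=20.0098 V=20.0098[hold]; j=3 S=135.5405 intr=0.0000 cont=7.6684 V=7.6684[hold]  S*(3)=53.5688
k=2: j=0 S=62.5324 intr=47.1176 cont=46.9752 V=47.1176[EX]; j=1 S=85.2100 intr=24.4400 cont=29.0189 V=29.0189[hold]; j=2 S=116.1118 intr=0.0000 cont=14.0224 V=14.0224[hold]  S*(2)=62.5324
k=1: j=0 S=72.9958 intr=36.6542 cont=38.2406 V=38.2406[hold]; j=1 S=99.4680 intr=10.1820 cont=21.7178 V=21.7178[hold]  S*(1)=-
k=0: j=0 S=85.2100 intr=24.4400 cont=30.1625 V=30.1625[hold]  S*(0)=-

price = 30.1625
boundary = - - 62.5324 53.5688 62.5324 53.5688 62.5324 72.9958 85.2100
tree:
30.1625
38.2406 21.7178
47.1176 29.0189 14.0224
56.0812 37.6038 20.0098 7.6684
63.7599 47.1176 27.6820 11.8911 3.1619
70.3379 56.0812 36.9100 17.9581 5.4263 0.7343
75.9730 63.7599 47.1176 26.2255 9.1685 1.4170 0.0000
80.8004 70.3379 56.0812 36.6542 15.1788 2.7344 0.0000 0.0000
84.9357 75.9730 63.7599 47.1176 24.4400 5.2765 0.0000 0.0000 0.0000
88.4783 80.8004 70.3379 56.0812 36.6542 10.1820 0.0000 0.0000 0.0000 0.0000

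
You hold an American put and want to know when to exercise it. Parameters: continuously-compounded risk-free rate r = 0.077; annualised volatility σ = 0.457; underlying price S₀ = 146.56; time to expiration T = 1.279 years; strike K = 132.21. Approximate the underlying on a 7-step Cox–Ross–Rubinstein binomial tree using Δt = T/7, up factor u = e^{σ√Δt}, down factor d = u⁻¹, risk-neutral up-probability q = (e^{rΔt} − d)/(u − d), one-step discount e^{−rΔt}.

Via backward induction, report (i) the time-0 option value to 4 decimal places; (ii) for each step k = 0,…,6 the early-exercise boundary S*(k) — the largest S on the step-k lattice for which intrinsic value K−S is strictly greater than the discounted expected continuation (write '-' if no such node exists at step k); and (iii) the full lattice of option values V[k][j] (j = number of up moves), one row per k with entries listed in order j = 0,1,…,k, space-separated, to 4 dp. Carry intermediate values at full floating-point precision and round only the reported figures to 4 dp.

params: Δt=0.18271 u=1.21573 d=0.82255 q=0.48735 e^(-rΔt)=0.98603
t_7 payoffs: 94.8717 77.0240 50.6450 11.6570 0.0000 0.0000 0.0000 0.0000
t_6: node(6,0) S=45.3933 payoff=86.8167 vs cont=84.9697 → 86.8167 [stop]  node(6,1) S=67.0913 payoff=65.1187 vs cont=63.2716 → 65.1187 [stop]  node(6,2) S=99.1610 payoff=33.0490 vs cont=31.2020 → 33.0490 [stop]  node(6,3) S=146.5600 payoff=0.0000 vs cont=5.8924 → 5.8924 [wait]  node(6,4) S=216.6157 payoff=0.0000 vs cont=0.0000 → 0.0000 [wait]  node(6,5) S=320.1582 payoff=0.0000 vs cont=0.0000 → 0.0000 [wait]  node(6,6) S=473.1939 payoff=0.0000 vs cont=0.0000 → 0.0000 [wait]  ⇒ S*(6)=99.1610
t_5: node(5,0) S=55.1860 payoff=77.0240 vs cont=75.1769 → 77.0240 [stop]  node(5,1) S=81.5650 payoff=50.6450 vs cont=48.7980 → 50.6450 [stop]  node(5,2) S=120.5530 payoff=11.6570 vs cont=19.5373 → 19.5373 [wait]  node(5,3) S=178.1775 payoff=0.0000 vs cont=2.9785 → 2.9785 [wait]  node(5,4) S=263.3464 payoff=0.0000 vs cont=0.0000 → 0.0000 [wait]  node(5,5) S=389.2260 payoff=0.0000 vs cont=0.0000 → 0.0000 [wait]  ⇒ S*(5)=81.5650
t_4: node(4,0) S=67.0913 payoff=65.1187 vs cont=63.2716 → 65.1187 [stop]  node(4,1) S=99.1610 payoff=33.0490 vs cont=34.9888 → 34.9888 [wait]  node(4,2) S=146.5600 payoff=0.0000 vs cont=11.3071 → 11.3071 [wait]  node(4,3) S=216.6157 payoff=0.0000 vs cont=1.5056 → 1.5056 [wait]  node(4,4) S=320.1582 payoff=0.0000 vs cont=0.0000 → 0.0000 [wait]  ⇒ S*(4)=67.0913
t_3: node(3,0) S=81.5650 payoff=50.6450 vs cont=49.7302 → 50.6450 [stop]  node(3,1) S=120.5530 payoff=11.6570 vs cont=23.1199 → 23.1199 [wait]  node(3,2) S=178.1775 payoff=0.0000 vs cont=6.4391 → 6.4391 [wait]  node(3,3) S=263.3464 payoff=0.0000 vs cont=0.7611 → 0.7611 [wait]  ⇒ S*(3)=81.5650
t_2: node(2,0) S=99.1610 payoff=33.0490 vs cont=36.7104 → 36.7104 [wait]  node(2,1) S=146.5600 payoff=0.0000 vs cont=14.7810 → 14.7810 [wait]  node(2,2) S=216.6157 payoff=0.0000 vs cont=3.6206 → 3.6206 [wait]  ⇒ S*(2)=-
t_1: node(1,0) S=120.5530 payoff=11.6570 vs cont=25.6595 → 25.6595 [wait]  node(1,1) S=178.1775 payoff=0.0000 vs cont=9.2114 → 9.2114 [wait]  ⇒ S*(1)=-
t_0: node(0,0) S=146.5600 payoff=0.0000 vs cont=17.3970 → 17.3970 [wait]  ⇒ S*(0)=-

price = 17.3970
boundary = - - - 81.5650 67.0913 81.5650 99.1610
tree:
17.3970
25.6595 9.2114
36.7104 14.7810 3.6206
50.6450 23.1199 6.4391 0.7611
65.1187 34.9888 11.3071 1.5056 0.0000
77.0240 50.6450 19.5373 2.9785 0.0000 0.0000
86.8167 65.1187 33.0490 5.8924 0.0000 0.0000 0.0000
94.8717 77.0240 50.6450 11.6570 0.0000 0.0000 0.0000 0.0000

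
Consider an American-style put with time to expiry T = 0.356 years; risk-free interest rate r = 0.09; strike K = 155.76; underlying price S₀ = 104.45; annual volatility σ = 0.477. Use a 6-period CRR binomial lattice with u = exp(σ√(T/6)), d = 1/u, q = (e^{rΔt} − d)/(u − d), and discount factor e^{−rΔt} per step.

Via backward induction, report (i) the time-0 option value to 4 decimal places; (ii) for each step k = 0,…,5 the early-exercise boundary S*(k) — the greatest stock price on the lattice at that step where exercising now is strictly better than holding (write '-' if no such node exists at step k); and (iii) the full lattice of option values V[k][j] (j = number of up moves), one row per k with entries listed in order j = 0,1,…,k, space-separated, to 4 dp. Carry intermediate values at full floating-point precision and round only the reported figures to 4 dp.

params: Δt=0.05933 u=1.12321 d=0.89031 q=0.49397 e^(-rΔt)=0.99467
t_6 payoffs: 103.7430 90.1355 72.9682 51.3100 23.9861 0.0000 0.0000
t_5: node(5,0) S=58.4259 payoff=97.3341 vs cont=96.5045 → 97.3341 [stop]  node(5,1) S=73.7101 payoff=82.0499 vs cont=81.2204 → 82.0499 [stop]  node(5,2) S=92.9925 payoff=62.7675 vs cont=61.9380 → 62.7675 [stop]  node(5,3) S=117.3192 payoff=38.4408 vs cont=37.6113 → 38.4408 [stop]  node(5,4) S=148.0097 payoff=7.7503 vs cont=12.0729 → 12.0729 [wait]  node(5,5) S=186.7288 payoff=0.0000 vs cont=0.0000 → 0.0000 [wait]  ⇒ S*(5)=117.3192
t_4: node(4,0) S=65.6245 payoff=90.1355 vs cont=89.3059 → 90.1355 [stop]  node(4,1) S=82.7918 payoff=72.9682 vs cont=72.1387 → 72.9682 [stop]  node(4,2) S=104.4500 payoff=51.3100 vs cont=50.4805 → 51.3100 [stop]  node(4,3) S=131.7739 payoff=23.9861 vs cont=25.2804 → 25.2804 [wait]  node(4,4) S=166.2458 payoff=0.0000 vs cont=6.0767 → 6.0767 [wait]  ⇒ S*(4)=104.4500
t_3: node(3,0) S=73.7101 payoff=82.0499 vs cont=81.2204 → 82.0499 [stop]  node(3,1) S=92.9925 payoff=62.7675 vs cont=61.9380 → 62.7675 [stop]  node(3,2) S=117.3192 payoff=38.4408 vs cont=38.2472 → 38.4408 [stop]  node(3,3) S=148.0097 payoff=7.7503 vs cont=15.7101 → 15.7101 [wait]  ⇒ S*(3)=117.3192
t_2: node(2,0) S=82.7918 payoff=72.9682 vs cont=72.1387 → 72.9682 [stop]  node(2,1) S=104.4500 payoff=51.3100 vs cont=50.4805 → 51.3100 [stop]  node(2,2) S=131.7739 payoff=23.9861 vs cont=27.0675 → 27.0675 [wait]  ⇒ S*(2)=104.4500
t_1: node(1,0) S=92.9925 payoff=62.7675 vs cont=61.9380 → 62.7675 [stop]  node(1,1) S=117.3192 payoff=38.4408 vs cont=39.1253 → 39.1253 [wait]  ⇒ S*(1)=92.9925
t_0: node(0,0) S=104.4500 payoff=51.3100 vs cont=50.8168 → 51.3100 [stop]  ⇒ S*(0)=104.4500

price = 51.3100
boundary = 104.4500 92.9925 104.4500 117.3192 104.4500 117.3192
tree:
51.3100
62.7675 39.1253
72.9682 51.3100 27.0675
82.0499 62.7675 38.4408 15.7101
90.1355 72.9682 51.3100 25.2804 6.0767
97.3341 82.0499 62.7675 38.4408 12.0729 0.0000
103.7430 90.1355 72.9682 51.3100 23.9861 0.0000 0.0000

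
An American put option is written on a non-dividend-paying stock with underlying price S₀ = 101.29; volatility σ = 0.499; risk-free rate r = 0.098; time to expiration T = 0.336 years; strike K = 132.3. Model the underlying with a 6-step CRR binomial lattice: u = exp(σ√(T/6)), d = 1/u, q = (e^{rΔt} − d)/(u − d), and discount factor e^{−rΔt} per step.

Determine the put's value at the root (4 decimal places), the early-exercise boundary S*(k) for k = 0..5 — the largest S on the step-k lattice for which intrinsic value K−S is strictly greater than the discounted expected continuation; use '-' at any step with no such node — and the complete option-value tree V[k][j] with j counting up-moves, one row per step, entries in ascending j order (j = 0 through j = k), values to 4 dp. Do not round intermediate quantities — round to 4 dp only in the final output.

params: Δt=0.05600 u=1.12534 d=0.88862 q=0.49376 e^(-rΔt)=0.99453
t_6 payoffs: 82.4271 69.1415 52.3167 31.0100 4.0274 0.0000 0.0000
t_5: node(5,0) S=56.1240 payoff=76.1760 vs cont=75.4520 → 76.1760 [stop]  node(5,1) S=71.0748 payoff=61.2252 vs cont=60.5011 → 61.2252 [stop]  node(5,2) S=90.0084 payoff=42.2916 vs cont=41.5675 → 42.2916 [stop]  node(5,3) S=113.9857 payoff=18.3143 vs cont=17.5903 → 18.3143 [stop]  node(5,4) S=144.3502 payoff=0.0000 vs cont=2.0277 → 2.0277 [wait]  node(5,5) S=182.8036 payoff=0.0000 vs cont=0.0000 → 0.0000 [wait]  ⇒ S*(5)=113.9857
t_4: node(4,0) S=63.1585 payoff=69.1415 vs cont=68.4174 → 69.1415 [stop]  node(4,1) S=79.9833 payoff=52.3167 vs cont=51.5926 → 52.3167 [stop]  node(4,2) S=101.2900 payoff=31.0100 vs cont=30.2859 → 31.0100 [stop]  node(4,3) S=128.2726 payoff=4.0274 vs cont=10.2164 → 10.2164 [wait]  node(4,4) S=162.4431 payoff=0.0000 vs cont=1.0209 → 1.0209 [wait]  ⇒ S*(4)=101.2900
t_3: node(3,0) S=71.0748 payoff=61.2252 vs cont=60.5011 → 61.2252 [stop]  node(3,1) S=90.0084 payoff=42.2916 vs cont=41.5675 → 42.2916 [stop]  node(3,2) S=113.9857 payoff=18.3143 vs cont=20.6294 → 20.6294 [wait]  node(3,3) S=144.3502 payoff=0.0000 vs cont=5.6450 → 5.6450 [wait]  ⇒ S*(3)=90.0084
t_2: node(2,0) S=79.9833 payoff=52.3167 vs cont=51.5926 → 52.3167 [stop]  node(2,1) S=101.2900 payoff=31.0100 vs cont=31.4228 → 31.4228 [wait]  node(2,2) S=128.2726 payoff=4.0274 vs cont=13.1583 → 13.1583 [wait]  ⇒ S*(2)=79.9833
t_1: node(1,0) S=90.0084 payoff=42.2916 vs cont=41.7702 → 42.2916 [stop]  node(1,1) S=113.9857 payoff=18.3143 vs cont=22.2819 → 22.2819 [wait]  ⇒ S*(1)=90.0084
t_0: node(0,0) S=101.2900 payoff=31.0100 vs cont=32.2342 → 32.2342 [wait]  ⇒ S*(0)=-

price = 32.2342
boundary = - 90.0084 79.9833 90.0084 101.2900 113.9857
tree:
32.2342
42.2916 22.2819
52.3167 31.4228 13.1583
61.2252 42.2916 20.6294 5.6450
69.1415 52.3167 31.0100 10.2164 1.0209
76.1760 61.2252 42.2916 18.3143 2.0277 0.0000
82.4271 69.1415 52.3167 31.0100 4.0274 0.0000 0.0000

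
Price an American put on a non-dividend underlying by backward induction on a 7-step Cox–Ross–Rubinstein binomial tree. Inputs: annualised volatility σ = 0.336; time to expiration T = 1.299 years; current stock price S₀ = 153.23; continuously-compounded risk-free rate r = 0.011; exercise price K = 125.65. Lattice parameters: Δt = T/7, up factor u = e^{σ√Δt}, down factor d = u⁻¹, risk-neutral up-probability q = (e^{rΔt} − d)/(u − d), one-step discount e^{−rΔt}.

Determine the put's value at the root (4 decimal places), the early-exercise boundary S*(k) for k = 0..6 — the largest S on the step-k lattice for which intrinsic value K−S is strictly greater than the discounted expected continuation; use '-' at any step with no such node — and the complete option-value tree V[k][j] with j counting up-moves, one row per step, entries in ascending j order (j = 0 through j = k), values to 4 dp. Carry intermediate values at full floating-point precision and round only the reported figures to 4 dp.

Δt=0.18557, u=1.15574, d=0.86525, q=0.47091, disc=e^(-rΔt)=0.99796
k=7 terminal: V=max(K-S,0) → 70.0187 51.3412 26.3929 0.0000 0.0000 0.0000 0.0000 0.0000
k=6: j=0 S=64.2954 intr=61.3546 cont=61.0984 V=61.3546[EX]; j=1 S=85.8818 intr=39.7682 cont=39.5120 V=39.7682[EX]; j=2 S=114.7156 intr=10.9344 cont=13.9357 V=13.9357[hold]; j=3 S=153.2300 intr=0.0000 cont=0.0000 V=0.0000[hold]; j=4 S=204.6752 intr=0.0000 cont=0.0000 V=0.0000[hold]; j=5 S=273.3925 intr=0.0000 cont=0.0000 V=0.0000[hold]; j=6 S=365.1808 intr=0.0000 cont=0.0000 V=0.0000[hold]  S*(6)=85.8818
k=5: j=0 S=74.3088 intr=51.3412 cont=51.0850 V=51.3412[EX]; j=1 S=99.2571 intr=26.3929 cont=27.5471 V=27.5471[hold]; j=2 S=132.5816 intr=0.0000 cont=7.3582 V=7.3582[hold]; j=3 S=177.0943 intr=0.0000 cont=0.0000 V=0.0000[hold]; j=4 S=236.5516 intr=0.0000 cont=0.0000 V=0.0000[hold]; j=5 S=315.9710 intr=0.0000 cont=0.0000 V=0.0000[hold]  S*(5)=74.3088
k=4: j=0 S=85.8818 intr=39.7682 cont=40.0544 V=40.0544[hold]; j=1 S=114.7156 intr=10.9344 cont=18.0031 V=18.0031[hold]; j=2 S=153.2300 intr=0.0000 cont=3.8852 V=3.8852[hold]; j=3 S=204.6752 intr=0.0000 cont=0.0000 V=0.0000[hold]; j=4 S=273.3925 intr=0.0000 cont=0.0000 V=0.0000[hold]  S*(4)=-
k=3: j=0 S=99.2571 intr=26.3929 cont=29.6097 V=29.6097[hold]; j=1 S=132.5816 intr=0.0000 cont=11.3317 V=11.3317[hold]; j=2 S=177.0943 intr=0.0000 cont=2.0514 V=2.0514[hold]; j=3 S=236.5516 intr=0.0000 cont=0.0000 V=0.0000[hold]  S*(3)=-
k=2: j=0 S=114.7156 intr=10.9344 cont=20.9595 V=20.9595[hold]; j=1 S=153.2300 intr=0.0000 cont=6.9473 V=6.9473[hold]; j=2 S=204.6752 intr=0.0000 cont=1.0832 V=1.0832[hold]  S*(2)=-
k=1: j=0 S=132.5816 intr=0.0000 cont=14.3317 V=14.3317[hold]; j=1 S=177.0943 intr=0.0000 cont=4.1773 V=4.1773[hold]  S*(1)=-
k=0: j=0 S=153.2300 intr=0.0000 cont=9.5304 V=9.5304[hold]  S*(0)=-

price = 9.5304
boundary = - - - - - 74.3088 85.8818
tree:
9.5304
14.3317 4.1773
20.9595 6.9473 1.0832
29.6097 11.3317 2.0514 0.0000
40.0544 18.0031 3.8852 0.0000 0.0000
51.3412 27.5471 7.3582 0.0000 0.0000 0.0000
61.3546 39.7682 13.9357 0.0000 0.0000 0.0000 0.0000
70.0187 51.3412 26.3929 0.0000 0.0000 0.0000 0.0000 0.0000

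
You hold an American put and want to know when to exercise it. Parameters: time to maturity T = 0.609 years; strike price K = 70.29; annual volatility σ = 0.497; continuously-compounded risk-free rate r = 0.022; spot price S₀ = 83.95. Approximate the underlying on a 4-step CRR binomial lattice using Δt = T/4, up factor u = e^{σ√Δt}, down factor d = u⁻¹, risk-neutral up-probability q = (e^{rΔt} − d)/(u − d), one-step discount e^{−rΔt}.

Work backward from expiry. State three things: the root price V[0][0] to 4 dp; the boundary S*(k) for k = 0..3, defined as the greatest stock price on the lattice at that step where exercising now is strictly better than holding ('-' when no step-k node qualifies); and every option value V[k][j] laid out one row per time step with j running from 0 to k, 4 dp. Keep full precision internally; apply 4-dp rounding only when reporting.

price = 6.4930
boundary = - - - 46.9200
tree:
6.4930
10.3011 2.0747
15.8604 3.8569 0.0000
23.3700 7.1699 0.0000 0.0000
31.6411 13.3288 0.0000 0.0000 0.0000

Δt=0.15225, u=1.21401, d=0.82372, q=0.46027, disc=e^(-rΔt)=0.99666
k=4 terminal: V=max(K-S,0) → 31.6411 13.3288 0.0000 0.0000 0.0000
k=3: j=0 S=46.9200 intr=23.3700 cont=23.1349 V=23.3700[EX]; j=1 S=69.1512 intr=1.1388 cont=7.1699 V=7.1699[hold]; j=2 S=101.9158 intr=0.0000 cont=0.0000 V=0.0000[hold]; j=3 S=150.2046 intr=0.0000 cont=0.0000 V=0.0000[hold]  S*(3)=46.9200
k=2: j=0 S=56.9612 intr=13.3288 cont=15.8604 V=15.8604[hold]; j=1 S=83.9500 intr=0.0000 cont=3.8569 V=3.8569[hold]; j=2 S=123.7264 intr=0.0000 cont=0.0000 V=0.0000[hold]  S*(2)=-
k=1: j=0 S=69.1512 intr=1.1388 cont=10.3011 V=10.3011[hold]; j=1 S=101.9158 intr=0.0000 cont=2.0747 V=2.0747[hold]  S*(1)=-
k=0: j=0 S=83.9500 intr=0.0000 cont=6.4930 V=6.4930[hold]  S*(0)=-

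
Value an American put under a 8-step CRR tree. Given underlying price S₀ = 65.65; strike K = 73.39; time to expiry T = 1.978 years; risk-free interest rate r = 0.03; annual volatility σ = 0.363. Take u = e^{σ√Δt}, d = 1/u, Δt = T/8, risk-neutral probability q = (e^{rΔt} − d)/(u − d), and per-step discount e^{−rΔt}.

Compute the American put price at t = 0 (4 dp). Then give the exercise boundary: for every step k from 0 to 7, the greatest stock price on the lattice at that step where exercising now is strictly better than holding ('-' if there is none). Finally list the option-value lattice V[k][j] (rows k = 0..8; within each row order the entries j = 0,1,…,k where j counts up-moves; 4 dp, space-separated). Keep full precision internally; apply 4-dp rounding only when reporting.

Δt=0.24725, u=1.19781, d=0.83485, q=0.47551, disc=e^(-rΔt)=0.99261
k=8 terminal: V=max(K-S,0) → 57.8977 51.1622 41.4984 27.6332 7.7400 0.0000 0.0000 0.0000 0.0000
k=7: j=0 S=18.5570 intr=54.8330 cont=54.2907 V=54.8330[EX]; j=1 S=26.6248 intr=46.7652 cont=46.2229 V=46.7652[EX]; j=2 S=38.2002 intr=35.1898 cont=34.6474 V=35.1898[EX]; j=3 S=54.8081 intr=18.5819 cont=18.0395 V=18.5819[EX]; j=4 S=78.6365 intr=0.0000 cont=4.0296 V=4.0296[hold]; j=5 S=112.8246 intr=0.0000 cont=0.0000 V=0.0000[hold]; j=6 S=161.8763 intr=0.0000 cont=0.0000 V=0.0000[hold]; j=7 S=232.2538 intr=0.0000 cont=0.0000 V=0.0000[hold]  S*(7)=54.8081
k=6: j=0 S=22.2278 intr=51.1622 cont=50.6198 V=51.1622[EX]; j=1 S=31.8916 intr=41.4984 cont=40.9561 V=41.4984[EX]; j=2 S=45.7568 intr=27.6332 cont=27.0909 V=27.6332[EX]; j=3 S=65.6500 intr=7.7400 cont=11.5759 V=11.5759[hold]; j=4 S=94.1920 intr=0.0000 cont=2.0978 V=2.0978[hold]; j=5 S=135.1430 intr=0.0000 cont=0.0000 V=0.0000[hold]; j=6 S=193.8979 intr=0.0000 cont=0.0000 V=0.0000[hold]  S*(6)=45.7568
k=5: j=0 S=26.6248 intr=46.7652 cont=46.2229 V=46.7652[EX]; j=1 S=38.2002 intr=35.1898 cont=34.6474 V=35.1898[EX]; j=2 S=54.8081 intr=18.5819 cont=19.8500 V=19.8500[hold]; j=3 S=78.6365 intr=0.0000 cont=7.0168 V=7.0168[hold]; j=4 S=112.8246 intr=0.0000 cont=1.0922 V=1.0922[hold]; j=5 S=161.8763 intr=0.0000 cont=0.0000 V=0.0000[hold]  S*(5)=38.2002
k=4: j=0 S=31.8916 intr=41.4984 cont=40.9561 V=41.4984[EX]; j=1 S=45.7568 intr=27.6332 cont=27.6895 V=27.6895[hold]; j=2 S=65.6500 intr=7.7400 cont=13.6461 V=13.6461[hold]; j=3 S=94.1920 intr=0.0000 cont=4.1685 V=4.1685[hold]; j=4 S=135.1430 intr=0.0000 cont=0.5686 V=0.5686[hold]  S*(4)=31.8916
k=3: j=0 S=38.2002 intr=35.1898 cont=34.6740 V=35.1898[EX]; j=1 S=54.8081 intr=18.5819 cont=20.8564 V=20.8564[hold]; j=2 S=78.6365 intr=0.0000 cont=9.0719 V=9.0719[hold]; j=3 S=112.8246 intr=0.0000 cont=2.4386 V=2.4386[hold]  S*(3)=38.2002
k=2: j=0 S=45.7568 intr=27.6332 cont=28.1645 V=28.1645[hold]; j=1 S=65.6500 intr=7.7400 cont=15.1401 V=15.1401[hold]; j=2 S=94.1920 intr=0.0000 cont=5.8740 V=5.8740[hold]  S*(2)=-
k=1: j=0 S=54.8081 intr=18.5819 cont=21.8089 V=21.8089[hold]; j=1 S=78.6365 intr=0.0000 cont=10.6546 V=10.6546[hold]  S*(1)=-
k=0: j=0 S=65.6500 intr=7.7400 cont=16.3829 V=16.3829[hold]  S*(0)=-

price = 16.3829
boundary = - - - 38.2002 31.8916 38.2002 45.7568 54.8081
tree:
16.3829
21.8089 10.6546
28.1645 15.1401 5.8740
35.1898 20.8564 9.0719 2.4386
41.4984 27.6895 13.6461 4.1685 0.5686
46.7652 35.1898 19.8500 7.0168 1.0922 0.0000
51.1622 41.4984 27.6332 11.5759 2.0978 0.0000 0.0000
54.8330 46.7652 35.1898 18.5819 4.0296 0.0000 0.0000 0.0000
57.8977 51.1622 41.4984 27.6332 7.7400 0.0000 0.0000 0.0000 0.0000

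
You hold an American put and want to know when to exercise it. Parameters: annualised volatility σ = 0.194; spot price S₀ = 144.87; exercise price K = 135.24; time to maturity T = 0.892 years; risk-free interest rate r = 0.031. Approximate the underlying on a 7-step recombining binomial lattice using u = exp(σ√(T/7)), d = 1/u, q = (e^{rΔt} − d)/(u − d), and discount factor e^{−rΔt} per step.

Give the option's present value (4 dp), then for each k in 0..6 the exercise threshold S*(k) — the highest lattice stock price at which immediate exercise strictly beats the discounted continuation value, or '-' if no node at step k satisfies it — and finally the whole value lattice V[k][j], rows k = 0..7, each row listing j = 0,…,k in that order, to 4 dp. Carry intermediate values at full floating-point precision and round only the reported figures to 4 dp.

price = 4.7714
boundary = - - - - 109.8183 117.6930 126.1324
tree:
4.7714
7.6705 2.0368
11.9474 3.6412 0.5188
17.8798 6.3686 1.0619 0.0035
25.4217 10.8081 2.1737 0.0073 0.0000
32.7695 17.5470 4.4495 0.0150 0.0000 0.0000
39.6257 25.4217 9.1076 0.0307 0.0000 0.0000 0.0000
46.0232 32.7695 17.5470 0.0631 0.0000 0.0000 0.0000 0.0000

Δt=0.12743, u=1.07171, d=0.93309, q=0.51125, disc=e^(-rΔt)=0.99606
k=7 terminal: V=max(K-S,0) → 46.0232 32.7695 17.5470 0.0631 0.0000 0.0000 0.0000 0.0000
k=6: j=0 S=95.6143 intr=39.6257 cont=39.0925 V=39.6257[EX]; j=1 S=109.8183 intr=25.4217 cont=24.8885 V=25.4217[EX]; j=2 S=126.1324 intr=9.1076 cont=8.5744 V=9.1076[EX]; j=3 S=144.8700 intr=0.0000 cont=0.0307 V=0.0307[hold]; j=4 S=166.3912 intr=0.0000 cont=0.0000 V=0.0000[hold]; j=5 S=191.1095 intr=0.0000 cont=0.0000 V=0.0000[hold]; j=6 S=219.4998 intr=0.0000 cont=0.0000 V=0.0000[hold]  S*(6)=126.1324
k=5: j=0 S=102.4705 intr=32.7695 cont=32.2364 V=32.7695[EX]; j=1 S=117.6930 intr=17.5470 cont=17.0138 V=17.5470[EX]; j=2 S=135.1769 intr=0.0631 cont=4.4495 V=4.4495[hold]; j=3 S=155.2582 intr=0.0000 cont=0.0150 V=0.0150[hold]; j=4 S=178.3226 intr=0.0000 cont=0.0000 V=0.0000[hold]; j=5 S=204.8133 intr=0.0000 cont=0.0000 V=0.0000[hold]  S*(5)=117.6930
k=4: j=0 S=109.8183 intr=25.4217 cont=24.8885 V=25.4217[EX]; j=1 S=126.1324 intr=9.1076 cont=10.8081 V=10.8081[hold]; j=2 S=144.8700 intr=0.0000 cont=2.1737 V=2.1737[hold]; j=3 S=166.3912 intr=0.0000 cont=0.0073 V=0.0073[hold]; j=4 S=191.1095 intr=0.0000 cont=0.0000 V=0.0000[hold]  S*(4)=109.8183
k=3: j=0 S=117.6930 intr=17.5470 cont=17.8798 V=17.8798[hold]; j=1 S=135.1769 intr=0.0631 cont=6.3686 V=6.3686[hold]; j=2 S=155.2582 intr=0.0000 cont=1.0619 V=1.0619[hold]; j=3 S=178.3226 intr=0.0000 cont=0.0035 V=0.0035[hold]  S*(3)=-
k=2: j=0 S=126.1324 intr=9.1076 cont=11.9474 V=11.9474[hold]; j=1 S=144.8700 intr=0.0000 cont=3.6412 V=3.6412[hold]; j=2 S=166.3912 intr=0.0000 cont=0.5188 V=0.5188[hold]  S*(2)=-
k=1: j=0 S=135.1769 intr=0.0631 cont=7.6705 V=7.6705[hold]; j=1 S=155.2582 intr=0.0000 cont=2.0368 V=2.0368[hold]  S*(1)=-
k=0: j=0 S=144.8700 intr=0.0000 cont=4.7714 V=4.7714[hold]  S*(0)=-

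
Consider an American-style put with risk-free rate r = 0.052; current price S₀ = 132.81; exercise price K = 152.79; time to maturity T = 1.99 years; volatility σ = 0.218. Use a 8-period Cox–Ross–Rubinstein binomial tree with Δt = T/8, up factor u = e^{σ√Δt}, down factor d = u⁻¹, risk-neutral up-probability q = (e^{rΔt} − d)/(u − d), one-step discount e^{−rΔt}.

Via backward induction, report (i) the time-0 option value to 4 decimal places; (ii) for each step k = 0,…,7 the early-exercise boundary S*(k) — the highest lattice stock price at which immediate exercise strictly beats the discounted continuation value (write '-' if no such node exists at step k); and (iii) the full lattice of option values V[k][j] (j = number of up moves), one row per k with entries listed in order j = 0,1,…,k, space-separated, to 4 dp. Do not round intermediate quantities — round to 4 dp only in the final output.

price = 23.2047
boundary = - 119.1273 106.8542 119.1273 106.8542 119.1273 106.8542 119.1273
tree:
23.2047
33.6627 14.5940
45.9358 22.5535 7.9655
56.9444 33.6627 13.3555 3.4299
66.8189 45.9358 21.6510 6.4019 0.9055
75.6761 56.9444 33.6627 11.6389 1.9625 0.0000
83.6207 66.8189 45.9358 20.3786 4.2535 0.0000 0.0000
90.7469 75.6761 56.9444 33.6627 9.2187 0.0000 0.0000 0.0000
97.1389 83.6207 66.8189 45.9358 19.9800 0.0000 0.0000 0.0000 0.0000

params: Δt=0.24875 u=1.11486 d=0.89698 q=0.53260 e^(-rΔt)=0.98715
t_8 payoffs: 97.1389 83.6207 66.8189 45.9358 19.9800 0.0000 0.0000 0.0000 0.0000
t_7: node(7,0) S=62.0431 payoff=90.7469 vs cont=88.7833 → 90.7469 [stop]  node(7,1) S=77.1139 payoff=75.6761 vs cont=73.7125 → 75.6761 [stop]  node(7,2) S=95.8456 payoff=56.9444 vs cont=54.9808 → 56.9444 [stop]  node(7,3) S=119.1273 payoff=33.6627 vs cont=31.6991 → 33.6627 [stop]  node(7,4) S=148.0643 payoff=4.7257 vs cont=9.2187 → 9.2187 [wait]  node(7,5) S=184.0304 payoff=0.0000 vs cont=0.0000 → 0.0000 [wait]  node(7,6) S=228.7330 payoff=0.0000 vs cont=0.0000 → 0.0000 [wait]  node(7,7) S=284.2942 payoff=0.0000 vs cont=0.0000 → 0.0000 [wait]  ⇒ S*(7)=119.1273
t_6: node(6,0) S=69.1693 payoff=83.6207 vs cont=81.6571 → 83.6207 [stop]  node(6,1) S=85.9711 payoff=66.8189 vs cont=64.8553 → 66.8189 [stop]  node(6,2) S=106.8542 payoff=45.9358 vs cont=43.9722 → 45.9358 [stop]  node(6,3) S=132.8100 payoff=19.9800 vs cont=20.3786 → 20.3786 [wait]  node(6,4) S=165.0707 payoff=0.0000 vs cont=4.2535 → 4.2535 [wait]  node(6,5) S=205.1678 payoff=0.0000 vs cont=0.0000 → 0.0000 [wait]  node(6,6) S=255.0048 payoff=0.0000 vs cont=0.0000 → 0.0000 [wait]  ⇒ S*(6)=106.8542
t_5: node(5,0) S=77.1139 payoff=75.6761 vs cont=73.7125 → 75.6761 [stop]  node(5,1) S=95.8456 payoff=56.9444 vs cont=54.9808 → 56.9444 [stop]  node(5,2) S=119.1273 payoff=33.6627 vs cont=31.9087 → 33.6627 [stop]  node(5,3) S=148.0643 payoff=4.7257 vs cont=11.6389 → 11.6389 [wait]  node(5,4) S=184.0304 payoff=0.0000 vs cont=1.9625 → 1.9625 [wait]  node(5,5) S=228.7330 payoff=0.0000 vs cont=0.0000 → 0.0000 [wait]  ⇒ S*(5)=119.1273
t_4: node(4,0) S=85.9711 payoff=66.8189 vs cont=64.8553 → 66.8189 [stop]  node(4,1) S=106.8542 payoff=45.9358 vs cont=43.9722 → 45.9358 [stop]  node(4,2) S=132.8100 payoff=19.9800 vs cont=21.6510 → 21.6510 [wait]  node(4,3) S=165.0707 payoff=0.0000 vs cont=6.4019 → 6.4019 [wait]  node(4,4) S=205.1678 payoff=0.0000 vs cont=0.9055 → 0.9055 [wait]  ⇒ S*(4)=106.8542
t_3: node(3,0) S=95.8456 payoff=56.9444 vs cont=54.9808 → 56.9444 [stop]  node(3,1) S=119.1273 payoff=33.6627 vs cont=32.5777 → 33.6627 [stop]  node(3,2) S=148.0643 payoff=4.7257 vs cont=13.3555 → 13.3555 [wait]  node(3,3) S=184.0304 payoff=0.0000 vs cont=3.4299 → 3.4299 [wait]  ⇒ S*(3)=119.1273
t_2: node(2,0) S=106.8542 payoff=45.9358 vs cont=43.9722 → 45.9358 [stop]  node(2,1) S=132.8100 payoff=19.9800 vs cont=22.5535 → 22.5535 [wait]  node(2,2) S=165.0707 payoff=0.0000 vs cont=7.9655 → 7.9655 [wait]  ⇒ S*(2)=106.8542
t_1: node(1,0) S=119.1273 payoff=33.6627 vs cont=33.0522 → 33.6627 [stop]  node(1,1) S=148.0643 payoff=4.7257 vs cont=14.5940 → 14.5940 [wait]  ⇒ S*(1)=119.1273
t_0: node(0,0) S=132.8100 payoff=19.9800 vs cont=23.2047 → 23.2047 [wait]  ⇒ S*(0)=-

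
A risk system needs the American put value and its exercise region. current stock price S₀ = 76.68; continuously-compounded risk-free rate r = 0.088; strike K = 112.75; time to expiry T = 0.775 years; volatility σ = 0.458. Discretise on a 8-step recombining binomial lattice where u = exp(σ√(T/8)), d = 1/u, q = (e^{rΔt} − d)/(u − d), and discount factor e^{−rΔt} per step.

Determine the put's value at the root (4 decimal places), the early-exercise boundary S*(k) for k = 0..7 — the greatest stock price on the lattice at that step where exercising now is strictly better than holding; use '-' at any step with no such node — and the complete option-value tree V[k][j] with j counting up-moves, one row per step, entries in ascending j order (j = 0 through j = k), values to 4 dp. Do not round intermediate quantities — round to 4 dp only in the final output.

price = 36.5523
boundary = - 66.4925 57.6585 66.4925 76.6800 66.4925 76.6800 88.4283
tree:
36.5523
46.2575 27.2584
55.0915 36.1425 18.6434
62.7518 46.2575 26.4222 11.0097
69.3944 55.0915 36.0700 17.0114 5.0614
75.1545 62.7518 46.2575 25.3585 8.7681 1.3577
80.1493 69.3944 55.0915 36.0700 14.8413 2.7080 0.0000
84.4806 75.1545 62.7518 46.2575 24.3217 5.4013 0.0000 0.0000
88.2363 80.1493 69.3944 55.0915 36.0700 10.7734 0.0000 0.0000 0.0000

Δt=0.09688  u=1.15321  d=0.86714  q=0.49435  discount=0.99151
step 8 (expiry): payoffs max(K−S,0) = 88.2363 80.1493 69.3944 55.0915 36.0700 10.7734 0.0000 0.0000 0.0000
step 7: (k=7,j=0): S=28.2694, (K−S)⁺=84.4806, hold=83.5234 ⇒ V=84.4806 exercise | (k=7,j=1): S=37.5955, (K−S)⁺=75.1545, hold=74.1974 ⇒ V=75.1545 exercise | (k=7,j=2): S=49.9982, (K−S)⁺=62.7518, hold=61.7947 ⇒ V=62.7518 exercise | (k=7,j=3): S=66.4925, (K−S)⁺=46.2575, hold=45.3004 ⇒ V=46.2575 exercise | (k=7,j=4): S=88.4283, (K−S)⁺=24.3217, hold=23.3646 ⇒ V=24.3217 exercise | (k=7,j=5): S=117.6007, (K−S)⁺=0.0000, hold=5.4013 ⇒ V=5.4013 continue | (k=7,j=6): S=156.3970, (K−S)⁺=0.0000, hold=0.0000 ⇒ V=0.0000 continue | (k=7,j=7): S=207.9922, (K−S)⁺=0.0000, hold=0.0000 ⇒ V=0.0000 continue  boundary S*=88.4283
step 6: (k=6,j=0): S=32.6007, (K−S)⁺=80.1493, hold=79.1922 ⇒ V=80.1493 exercise | (k=6,j=1): S=43.3556, (K−S)⁺=69.3944, hold=68.4373 ⇒ V=69.3944 exercise | (k=6,j=2): S=57.6585, (K−S)⁺=55.0915, hold=54.1344 ⇒ V=55.0915 exercise | (k=6,j=3): S=76.6800, (K−S)⁺=36.0700, hold=35.1129 ⇒ V=36.0700 exercise | (k=6,j=4): S=101.9766, (K−S)⁺=10.7734, hold=14.8413 ⇒ V=14.8413 continue | (k=6,j=5): S=135.6186, (K−S)⁺=0.0000, hold=2.7080 ⇒ V=2.7080 continue | (k=6,j=6): S=180.3589, (K−S)⁺=0.0000, hold=0.0000 ⇒ V=0.0000 continue  boundary S*=76.6800
step 5: (k=5,j=0): S=37.5955, (K−S)⁺=75.1545, hold=74.1974 ⇒ V=75.1545 exercise | (k=5,j=1): S=49.9982, (K−S)⁺=62.7518, hold=61.7947 ⇒ V=62.7518 exercise | (k=5,j=2): S=66.4925, (K−S)⁺=46.2575, hold=45.3004 ⇒ V=46.2575 exercise | (k=5,j=3): S=88.4283, (K−S)⁺=24.3217, hold=25.3585 ⇒ V=25.3585 continue | (k=5,j=4): S=117.6007, (K−S)⁺=0.0000, hold=8.7681 ⇒ V=8.7681 continue | (k=5,j=5): S=156.3970, (K−S)⁺=0.0000, hold=1.3577 ⇒ V=1.3577 continue  boundary S*=66.4925
step 4: (k=4,j=0): S=43.3556, (K−S)⁺=69.3944, hold=68.4373 ⇒ V=69.3944 exercise | (k=4,j=1): S=57.6585, (K−S)⁺=55.0915, hold=54.1344 ⇒ V=55.0915 exercise | (k=4,j=2): S=76.6800, (K−S)⁺=36.0700, hold=35.6211 ⇒ V=36.0700 exercise | (k=4,j=3): S=101.9766, (K−S)⁺=10.7734, hold=17.0114 ⇒ V=17.0114 continue | (k=4,j=4): S=135.6186, (K−S)⁺=0.0000, hold=5.0614 ⇒ V=5.0614 continue  boundary S*=76.6800
step 3: (k=3,j=0): S=49.9982, (K−S)⁺=62.7518, hold=61.7947 ⇒ V=62.7518 exercise | (k=3,j=1): S=66.4925, (K−S)⁺=46.2575, hold=45.3004 ⇒ V=46.2575 exercise | (k=3,j=2): S=88.4283, (K−S)⁺=24.3217, hold=26.4222 ⇒ V=26.4222 continue | (k=3,j=3): S=117.6007, (K−S)⁺=0.0000, hold=11.0097 ⇒ V=11.0097 continue  boundary S*=66.4925
step 2: (k=2,j=0): S=57.6585, (K−S)⁺=55.0915, hold=54.1344 ⇒ V=55.0915 exercise | (k=2,j=1): S=76.6800, (K−S)⁺=36.0700, hold=36.1425 ⇒ V=36.1425 continue | (k=2,j=2): S=101.9766, (K−S)⁺=10.7734, hold=18.6434 ⇒ V=18.6434 continue  boundary S*=57.6585
step 1: (k=1,j=0): S=66.4925, (K−S)⁺=46.2575, hold=45.3359 ⇒ V=46.2575 exercise | (k=1,j=1): S=88.4283, (K−S)⁺=24.3217, hold=27.2584 ⇒ V=27.2584 continue  boundary S*=66.4925
step 0: (k=0,j=0): S=76.6800, (K−S)⁺=36.0700, hold=36.5523 ⇒ V=36.5523 continue  boundary S*=-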